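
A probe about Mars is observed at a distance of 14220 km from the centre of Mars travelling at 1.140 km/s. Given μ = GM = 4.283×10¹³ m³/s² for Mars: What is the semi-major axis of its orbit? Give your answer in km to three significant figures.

r = 1.422×10⁷ m.
Vis-viva rearranged: 1/a = 2/r − v²/μ = 1.406×10⁻⁷ − 3.034×10⁻⁸ = 1.103×10⁻⁷ m⁻¹.
a = 9.066×10⁶ m = 9065.9 km.

a ≈ 9070 km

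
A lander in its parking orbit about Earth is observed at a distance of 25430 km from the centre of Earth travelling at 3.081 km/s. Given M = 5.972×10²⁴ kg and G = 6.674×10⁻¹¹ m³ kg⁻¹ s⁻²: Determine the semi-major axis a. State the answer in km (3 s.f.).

μ = GM = 6.674×10⁻¹¹ × 5.972×10²⁴ = 3.986×10¹⁴ m³/s².
r = 2.543×10⁷ m.
Specific orbital energy ε = v²/2 − μ/r = (3081)²/2 − 3.986×10¹⁴/2.543×10⁷ = -1.093×10⁷ J/kg.
Since ε = −μ/(2a), a = −μ/(2ε) = 1.824×10⁷ m = 18238 km.

a ≈ 18200 km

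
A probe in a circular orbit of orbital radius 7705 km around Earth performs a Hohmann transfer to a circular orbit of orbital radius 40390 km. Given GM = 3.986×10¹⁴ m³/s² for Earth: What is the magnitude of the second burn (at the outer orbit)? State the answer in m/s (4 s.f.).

Δv ≈ 1363 m/s

r₁ = 7705 km = 7.705×10⁶ m.
r₂ = 40390 km = 4.039×10⁷ m.
Transfer ellipse a_t = (r₁ + r₂)/2 = 2.405×10⁷ m.
At r₁: circular v_c1 = √(μ/r₁) = 7193 m/s; transfer-perigee v_p = √[μ(2/r₁ − 1/a_t)] = 9321 m/s.
At r₂: circular v_c2 = √(μ/r₂) = 3141 m/s; transfer-apogee v_a = √[μ(2/r₂ − 1/a_t)] = 1778 m/s.
Δv₂ = v_c2 − v_a = 1363 m/s.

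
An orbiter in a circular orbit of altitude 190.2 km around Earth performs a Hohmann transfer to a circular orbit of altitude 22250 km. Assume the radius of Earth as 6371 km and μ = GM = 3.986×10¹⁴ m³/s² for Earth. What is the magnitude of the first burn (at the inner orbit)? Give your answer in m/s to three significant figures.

Δv ≈ 2150 m/s

r₁ = 6371 + 190.2 = 6561.2 km = 6.5612×10⁶ m.
r₂ = 6371 + 22250 = 28621 km = 2.8621×10⁷ m.
Transfer ellipse a_t = (r₁ + r₂)/2 = 1.759×10⁷ m.
At r₁: circular v_c1 = √(μ/r₁) = 7794 m/s; transfer-perigee v_p = √[μ(2/r₁ − 1/a_t)] = 9942 m/s.
Δv₁ = v_p − v_c1 = 2148 m/s.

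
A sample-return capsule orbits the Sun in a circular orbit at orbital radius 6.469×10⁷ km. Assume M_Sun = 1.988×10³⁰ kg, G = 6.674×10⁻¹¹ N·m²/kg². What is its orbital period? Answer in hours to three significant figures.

T ≈ 2490 hours

μ = GM = 6.674×10⁻¹¹ × 1.988×10³⁰ = 1.327×10²⁰ m³/s².
r = 6.469×10⁷ km = 6.469×10¹⁰ m.
Kepler's third law: T = 2π√(r³/μ) = 2π√((6.469×10¹⁰)³ / 1.327×10²⁰).
r³/μ = 2.040×10¹² s², so T = 2π × 1.428×10⁶ = 8.975×10⁶ s.
Converting: 8.975×10⁶ s ÷ 3600 = 2493 hours.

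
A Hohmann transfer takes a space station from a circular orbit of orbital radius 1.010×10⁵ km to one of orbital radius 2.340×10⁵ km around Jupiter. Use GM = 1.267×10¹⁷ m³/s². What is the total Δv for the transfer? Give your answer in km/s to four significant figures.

r₁ = 1.010×10⁵ km = 1.010×10⁸ m.
r₂ = 2.340×10⁵ km = 2.340×10⁸ m.
Transfer ellipse a_t = (r₁ + r₂)/2 = 1.675×10⁸ m.
At r₁: circular v_c1 = √(μ/r₁) = 35420 m/s; transfer-perijove v_p = √[μ(2/r₁ − 1/a_t)] = 41860 m/s.
Δv₁ = v_p − v_c1 = 6444 m/s.
At r₂: circular v_c2 = √(μ/r₂) = 23270 m/s; transfer-apojove v_a = √[μ(2/r₂ − 1/a_t)] = 18070 m/s.
Δv₂ = v_c2 − v_a = 5200 m/s.
Total Δv = Δv₁ + Δv₂ = 11640 m/s = 11.64 km/s.

Δv_total ≈ 11.64 km/s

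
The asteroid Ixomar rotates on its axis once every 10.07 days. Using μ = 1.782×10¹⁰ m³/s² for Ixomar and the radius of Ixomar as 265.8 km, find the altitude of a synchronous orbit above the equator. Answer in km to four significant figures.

h_sync ≈ 6725 km

T = 10.07 days = 8.700×10⁵ s.
A synchronous orbit has period T, so by Kepler's third law a = (μT²/4π²)^(1/3).
μT²/4π² = 1.782×10¹⁰ × (8.700×10⁵)² / 39.48 = 3.417×10²⁰ m³.
a = 6.991×10⁶ m = 6991.1 km.
Altitude h = a − R = 6991.1 − 265.8 = 6725.3 km.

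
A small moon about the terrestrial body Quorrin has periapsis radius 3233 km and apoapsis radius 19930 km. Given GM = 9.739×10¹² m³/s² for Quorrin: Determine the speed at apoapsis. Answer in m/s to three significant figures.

Semi-major axis a = (r_p + r_a)/2 = 11582 km = 1.158×10⁷ m.
Vis-viva: v² = μ(2/r − 1/a) = 9.739×10¹² × (1.004×10⁻⁷ − 8.634×10⁻⁸) = 1.364×10⁵ m²/s².
v = 369.3 m/s.

v ≈ 369 m/s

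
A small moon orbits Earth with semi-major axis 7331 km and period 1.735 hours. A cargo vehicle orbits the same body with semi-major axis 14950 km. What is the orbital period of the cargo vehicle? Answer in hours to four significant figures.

T₂ ≈ 5.053 hours

Kepler's third law: T² ∝ a³, so T₂ = T₁ (a₂/a₁)^(3/2).
a₂/a₁ = 2.039, (a₂/a₁)^(3/2) = 2.912.
T₂ = 1.735 × 2.912 = 5.053 hours.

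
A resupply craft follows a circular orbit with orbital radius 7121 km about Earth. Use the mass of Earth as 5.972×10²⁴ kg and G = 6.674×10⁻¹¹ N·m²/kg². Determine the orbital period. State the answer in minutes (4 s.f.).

μ = GM = 6.674×10⁻¹¹ × 5.972×10²⁴ = 3.986×10¹⁴ m³/s².
r = 7121 km = 7.121×10⁶ m.
Kepler's third law: T = 2π√(r³/μ) = 2π√((7.121×10⁶)³ / 3.986×10¹⁴).
r³/μ = 9.060×10⁵ s², so T = 2π × 9.518×10² = 5.981×10³ s.
Converting: 5.981×10³ s ÷ 60.00 = 99.68 minutes.

T ≈ 99.68 minutes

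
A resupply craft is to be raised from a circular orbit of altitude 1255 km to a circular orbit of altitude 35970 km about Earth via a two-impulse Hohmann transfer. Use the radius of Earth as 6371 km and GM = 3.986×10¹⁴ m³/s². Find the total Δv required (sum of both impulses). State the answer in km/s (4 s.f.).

r₁ = 6371 + 1255 = 7626.0 km = 7.6260×10⁶ m.
r₂ = 6371 + 35970 = 42341 km = 4.2341×10⁷ m.
Transfer ellipse a_t = (r₁ + r₂)/2 = 2.498×10⁷ m.
At r₁: circular v_c1 = √(μ/r₁) = 7230 m/s; transfer-perigee v_p = √[μ(2/r₁ − 1/a_t)] = 9412 m/s.
Δv₁ = v_p − v_c1 = 2182 m/s.
At r₂: circular v_c2 = √(μ/r₂) = 3068 m/s; transfer-apogee v_a = √[μ(2/r₂ − 1/a_t)] = 1695 m/s.
Δv₂ = v_c2 − v_a = 1373 m/s.
Total Δv = Δv₁ + Δv₂ = 3555 m/s = 3.555 km/s.

Δv_total ≈ 3.555 km/s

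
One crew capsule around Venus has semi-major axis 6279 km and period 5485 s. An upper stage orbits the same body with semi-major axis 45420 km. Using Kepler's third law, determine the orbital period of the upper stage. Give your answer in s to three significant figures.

T₂ ≈ 1.07×10⁵ s

Kepler's third law: T² ∝ a³, so T₂ = T₁ (a₂/a₁)^(3/2).
a₂/a₁ = 7.234, (a₂/a₁)^(3/2) = 19.46.
T₂ = 5485 × 19.46 = 1.067×10⁵ s.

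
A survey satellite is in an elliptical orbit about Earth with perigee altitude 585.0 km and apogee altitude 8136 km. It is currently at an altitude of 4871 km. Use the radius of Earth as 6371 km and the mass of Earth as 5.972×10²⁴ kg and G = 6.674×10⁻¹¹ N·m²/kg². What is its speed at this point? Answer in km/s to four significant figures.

μ = GM = 6.674×10⁻¹¹ × 5.972×10²⁴ = 3.986×10¹⁴ m³/s².
r_p = 6371 + 585.0 = 6956.0 km = 6.9560×10⁶ m.
r_a = 6371 + 8136 = 14507 km = 1.4507×10⁷ m.
r = 6371 + 4871 = 11242 km = 1.124×10⁷ m.
Semi-major axis a = (r_p + r_a)/2 = 10732 km = 1.073×10⁷ m.
Vis-viva: v² = μ(2/r − 1/a) = 3.986×10¹⁴ × (1.779×10⁻⁷ − 9.318×10⁻⁸) = 3.377×10⁷ m²/s².
v = 5811 m/s = 5.811 km/s.

v ≈ 5.811 km/s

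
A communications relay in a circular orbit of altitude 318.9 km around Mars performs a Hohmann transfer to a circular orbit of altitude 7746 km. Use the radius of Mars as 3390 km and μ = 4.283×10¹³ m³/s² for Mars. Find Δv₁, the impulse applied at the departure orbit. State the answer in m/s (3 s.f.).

r₁ = 3390 + 318.9 = 3708.9 km = 3.7089×10⁶ m.
r₂ = 3390 + 7746 = 11136 km = 1.1136×10⁷ m.
Transfer ellipse a_t = (r₁ + r₂)/2 = 7.422×10⁶ m.
At r₁: circular v_c1 = √(μ/r₁) = 3398 m/s; transfer-periapsis v_p = √[μ(2/r₁ − 1/a_t)] = 4162 m/s.
Δv₁ = v_p − v_c1 = 764.2 m/s.

Δv ≈ 764 m/s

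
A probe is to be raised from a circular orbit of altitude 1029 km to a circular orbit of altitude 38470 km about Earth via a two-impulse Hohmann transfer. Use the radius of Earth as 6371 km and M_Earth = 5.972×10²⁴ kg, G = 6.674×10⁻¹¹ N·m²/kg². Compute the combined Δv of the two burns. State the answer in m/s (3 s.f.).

μ = GM = 6.674×10⁻¹¹ × 5.972×10²⁴ = 3.986×10¹⁴ m³/s².
r₁ = 6371 + 1029 = 7400.0 km = 7.4000×10⁶ m.
r₂ = 6371 + 38470 = 44841 km = 4.4841×10⁷ m.
Transfer ellipse a_t = (r₁ + r₂)/2 = 2.612×10⁷ m.
At r₁: circular v_c1 = √(μ/r₁) = 7339 m/s; transfer-perigee v_p = √[μ(2/r₁ − 1/a_t)] = 9616 m/s.
Δv₁ = v_p − v_c1 = 2277 m/s.
At r₂: circular v_c2 = √(μ/r₂) = 2981 m/s; transfer-apogee v_a = √[μ(2/r₂ − 1/a_t)] = 1587 m/s.
Δv₂ = v_c2 − v_a = 1394 m/s.
Total Δv = Δv₁ + Δv₂ = 3671 m/s.

Δv_total ≈ 3670 m/s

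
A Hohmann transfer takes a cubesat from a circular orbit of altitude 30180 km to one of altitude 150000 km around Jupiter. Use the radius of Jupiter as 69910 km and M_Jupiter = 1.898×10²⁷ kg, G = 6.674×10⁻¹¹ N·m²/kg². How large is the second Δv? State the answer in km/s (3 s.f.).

Δv ≈ 5.02 km/s

μ = GM = 6.674×10⁻¹¹ × 1.898×10²⁷ = 1.267×10¹⁷ m³/s².
r₁ = 69910 + 30180 = 100090 km = 1.0009×10⁸ m.
r₂ = 69910 + 150000 = 219910 km = 2.1991×10⁸ m.
Transfer ellipse a_t = (r₁ + r₂)/2 = 1.600×10⁸ m.
At r₁: circular v_c1 = √(μ/r₁) = 35580 m/s; transfer-perijove v_p = √[μ(2/r₁ − 1/a_t)] = 41710 m/s.
At r₂: circular v_c2 = √(μ/r₂) = 24000 m/s; transfer-apojove v_a = √[μ(2/r₂ − 1/a_t)] = 18980 m/s.
Δv₂ = v_c2 − v_a = 5018 m/s.
= 5.018 km/s.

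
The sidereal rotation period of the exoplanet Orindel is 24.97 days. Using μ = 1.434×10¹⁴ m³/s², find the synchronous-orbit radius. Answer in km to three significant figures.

r_sync ≈ 2.57×10⁵ km

T = 24.97 days = 2.157×10⁶ s.
A synchronous orbit has period T, so by Kepler's third law a = (μT²/4π²)^(1/3).
μT²/4π² = 1.434×10¹⁴ × (2.157×10⁶)² / 39.48 = 1.691×10²⁵ m³.
a = 2.567×10⁸ m = 2.5666×10⁵ km.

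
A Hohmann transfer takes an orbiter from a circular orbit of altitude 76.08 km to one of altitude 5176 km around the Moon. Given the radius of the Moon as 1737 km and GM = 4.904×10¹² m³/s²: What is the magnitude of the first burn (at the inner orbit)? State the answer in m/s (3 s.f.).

r₁ = 1737 + 76.08 = 1813.1 km = 1.8131×10⁶ m.
r₂ = 1737 + 5176 = 6913.0 km = 6.9130×10⁶ m.
Transfer ellipse a_t = (r₁ + r₂)/2 = 4.363×10⁶ m.
At r₁: circular v_c1 = √(μ/r₁) = 1645 m/s; transfer-perilune v_p = √[μ(2/r₁ − 1/a_t)] = 2070 m/s.
Δv₁ = v_p − v_c1 = 425.5 m/s.

Δv ≈ 426 m/s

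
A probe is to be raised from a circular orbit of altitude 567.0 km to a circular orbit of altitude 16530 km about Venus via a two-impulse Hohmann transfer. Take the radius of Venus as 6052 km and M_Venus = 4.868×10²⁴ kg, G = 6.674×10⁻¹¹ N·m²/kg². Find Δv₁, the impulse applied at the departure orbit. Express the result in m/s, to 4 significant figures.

Δv ≈ 1707 m/s

μ = GM = 6.674×10⁻¹¹ × 4.868×10²⁴ = 3.249×10¹⁴ m³/s².
r₁ = 6052 + 567.0 = 6619.0 km = 6.6190×10⁶ m.
r₂ = 6052 + 16530 = 22582 km = 2.2582×10⁷ m.
Transfer ellipse a_t = (r₁ + r₂)/2 = 1.460×10⁷ m.
At r₁: circular v_c1 = √(μ/r₁) = 7006 m/s; transfer-periapsis v_p = √[μ(2/r₁ − 1/a_t)] = 8713 m/s.
Δv₁ = v_p − v_c1 = 1707 m/s.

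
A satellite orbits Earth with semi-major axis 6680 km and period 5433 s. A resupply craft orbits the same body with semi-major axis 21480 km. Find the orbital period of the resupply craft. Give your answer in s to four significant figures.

T₂ ≈ 31330 s

Kepler's third law: T² ∝ a³, so T₂ = T₁ (a₂/a₁)^(3/2).
a₂/a₁ = 3.216, (a₂/a₁)^(3/2) = 5.766.
T₂ = 5433 × 5.766 = 31330 s.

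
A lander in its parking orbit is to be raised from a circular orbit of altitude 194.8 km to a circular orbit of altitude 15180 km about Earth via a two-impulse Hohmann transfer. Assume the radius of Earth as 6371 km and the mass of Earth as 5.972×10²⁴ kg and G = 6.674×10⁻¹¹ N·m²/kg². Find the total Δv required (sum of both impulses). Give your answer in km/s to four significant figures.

μ = GM = 6.674×10⁻¹¹ × 5.972×10²⁴ = 3.986×10¹⁴ m³/s².
r₁ = 6371 + 194.8 = 6565.8 km = 6.5658×10⁶ m.
r₂ = 6371 + 15180 = 21551 km = 2.1551×10⁷ m.
Transfer ellipse a_t = (r₁ + r₂)/2 = 1.406×10⁷ m.
At r₁: circular v_c1 = √(μ/r₁) = 7791 m/s; transfer-perigee v_p = √[μ(2/r₁ − 1/a_t)] = 9647 m/s.
Δv₁ = v_p − v_c1 = 1855 m/s.
At r₂: circular v_c2 = √(μ/r₂) = 4301 m/s; transfer-apogee v_a = √[μ(2/r₂ − 1/a_t)] = 2939 m/s.
Δv₂ = v_c2 − v_a = 1362 m/s.
Total Δv = Δv₁ + Δv₂ = 3217 m/s = 3.217 km/s.

Δv_total ≈ 3.217 km/s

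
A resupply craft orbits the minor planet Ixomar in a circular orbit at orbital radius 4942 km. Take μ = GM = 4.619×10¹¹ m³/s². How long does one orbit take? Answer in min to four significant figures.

r = 4942 km = 4.942×10⁶ m.
Kepler's third law: T = 2π√(r³/μ) = 2π√((4.942×10⁶)³ / 4.619×10¹¹).
r³/μ = 2.613×10⁸ s², so T = 2π × 1.617×10⁴ = 1.016×10⁵ s.
Converting: 1.016×10⁵ s ÷ 60.00 = 1693 min.

T ≈ 1693 min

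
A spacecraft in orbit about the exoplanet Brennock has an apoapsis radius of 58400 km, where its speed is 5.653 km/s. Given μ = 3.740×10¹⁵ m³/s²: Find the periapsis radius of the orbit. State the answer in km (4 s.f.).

periapsis radius ≈ 19410 km

r_a = 5.840×10⁷ m.
Specific energy ε = v²/2 − μ/r = -4.806×10⁷ J/kg, so a = −μ/(2ε) = 3.891×10⁷ m.
The apsides satisfy r_p + r_a = 2a, so the periapsis radius is 2a − r_a = 1.941×10⁷ m = 19415 km.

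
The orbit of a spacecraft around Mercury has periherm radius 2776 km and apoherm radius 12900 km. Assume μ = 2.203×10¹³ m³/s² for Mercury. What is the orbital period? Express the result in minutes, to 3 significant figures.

Semi-major axis a = (r_p + r_a)/2 = (2776.0 + 12900)/2 = 7838.0 km = 7.838×10⁶ m.
By Kepler's third law T = 2π√(a³/μ) = 2π × 4.675×10³ = 2.938×10⁴ s.
= 489.6 minutes.

T ≈ 490 minutes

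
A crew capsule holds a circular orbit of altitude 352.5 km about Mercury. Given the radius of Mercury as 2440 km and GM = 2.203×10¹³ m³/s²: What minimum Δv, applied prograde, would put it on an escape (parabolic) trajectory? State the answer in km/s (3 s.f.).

r = 2440 + 352.5 = 2792.5 km = 2.7925×10⁶ m.
Circular speed v_c = √(μ/r) = 2809 m/s.
Escape speed v_esc = √(2μ/r) = √2 × v_c = 3972 m/s.
Δv = v_esc − v_c = 1163 m/s = 1.163 km/s.

Δv ≈ 1.16 km/s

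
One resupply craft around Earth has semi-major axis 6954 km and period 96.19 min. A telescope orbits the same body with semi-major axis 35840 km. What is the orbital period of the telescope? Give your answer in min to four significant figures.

Kepler's third law: T² ∝ a³, so T₂ = T₁ (a₂/a₁)^(3/2).
a₂/a₁ = 5.154, (a₂/a₁)^(3/2) = 11.70.
T₂ = 96.19 × 11.70 = 1125 min.

T₂ ≈ 1125 min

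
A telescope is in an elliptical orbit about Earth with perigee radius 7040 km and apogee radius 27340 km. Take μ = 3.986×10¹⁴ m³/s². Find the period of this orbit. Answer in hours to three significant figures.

Semi-major axis a = (r_p + r_a)/2 = (7040.0 + 27340)/2 = 17190 km = 1.719×10⁷ m.
By Kepler's third law T = 2π√(a³/μ) = 2π × 3.570×10³ = 2.243×10⁴ s.
= 6.230 hours.

T ≈ 6.23 hours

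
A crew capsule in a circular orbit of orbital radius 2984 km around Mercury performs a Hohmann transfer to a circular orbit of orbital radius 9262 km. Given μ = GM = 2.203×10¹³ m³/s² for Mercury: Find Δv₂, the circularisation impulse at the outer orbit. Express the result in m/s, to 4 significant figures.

r₁ = 2984 km = 2.984×10⁶ m.
r₂ = 9262 km = 9.262×10⁶ m.
Transfer ellipse a_t = (r₁ + r₂)/2 = 6.123×10⁶ m.
At r₁: circular v_c1 = √(μ/r₁) = 2717 m/s; transfer-periherm v_p = √[μ(2/r₁ − 1/a_t)] = 3342 m/s.
At r₂: circular v_c2 = √(μ/r₂) = 1542 m/s; transfer-apoherm v_a = √[μ(2/r₂ − 1/a_t)] = 1077 m/s.
Δv₂ = v_c2 − v_a = 465.6 m/s.

Δv ≈ 465.6 m/s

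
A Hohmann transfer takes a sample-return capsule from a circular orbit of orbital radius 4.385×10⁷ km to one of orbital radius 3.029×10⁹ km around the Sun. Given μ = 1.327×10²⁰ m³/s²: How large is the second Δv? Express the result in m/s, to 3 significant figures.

r₁ = 4.385×10⁷ km = 4.385×10¹⁰ m.
r₂ = 3.029×10⁹ km = 3.029×10¹² m.
Transfer ellipse a_t = (r₁ + r₂)/2 = 1.536×10¹² m.
At r₁: circular v_c1 = √(μ/r₁) = 55010 m/s; transfer-perihelion v_p = √[μ(2/r₁ − 1/a_t)] = 77240 m/s.
At r₂: circular v_c2 = √(μ/r₂) = 6619 m/s; transfer-aphelion v_a = √[μ(2/r₂ − 1/a_t)] = 1118 m/s.
Δv₂ = v_c2 − v_a = 5501 m/s.

Δv ≈ 5500 m/s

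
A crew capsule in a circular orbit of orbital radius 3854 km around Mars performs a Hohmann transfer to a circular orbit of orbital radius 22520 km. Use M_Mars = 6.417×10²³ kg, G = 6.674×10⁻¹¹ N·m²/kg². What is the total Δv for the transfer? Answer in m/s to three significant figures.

μ = GM = 6.674×10⁻¹¹ × 6.417×10²³ = 4.283×10¹³ m³/s².
r₁ = 3854 km = 3.854×10⁶ m.
r₂ = 22520 km = 2.252×10⁷ m.
Transfer ellipse a_t = (r₁ + r₂)/2 = 1.319×10⁷ m.
At r₁: circular v_c1 = √(μ/r₁) = 3334 m/s; transfer-periapsis v_p = √[μ(2/r₁ − 1/a_t)] = 4356 m/s.
Δv₁ = v_p − v_c1 = 1023 m/s.
At r₂: circular v_c2 = √(μ/r₂) = 1379 m/s; transfer-apoapsis v_a = √[μ(2/r₂ − 1/a_t)] = 745.5 m/s.
Δv₂ = v_c2 − v_a = 633.5 m/s.
Total Δv = Δv₁ + Δv₂ = 1656 m/s.

Δv_total ≈ 1660 m/s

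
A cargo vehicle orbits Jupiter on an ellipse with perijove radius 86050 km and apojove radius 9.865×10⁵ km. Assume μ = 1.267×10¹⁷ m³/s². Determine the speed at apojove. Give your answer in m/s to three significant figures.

v ≈ 4540 m/s

Semi-major axis a = (r_p + r_a)/2 = 5.3628×10⁵ km = 5.363×10⁸ m.
Vis-viva: v² = μ(2/r − 1/a) = 1.267×10¹⁷ × (2.027×10⁻⁹ − 1.865×10⁻⁹) = 2.061×10⁷ m²/s².
v = 4540 m/s.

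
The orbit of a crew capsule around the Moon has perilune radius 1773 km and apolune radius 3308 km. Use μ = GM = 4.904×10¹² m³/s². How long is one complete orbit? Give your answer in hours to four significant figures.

Semi-major axis a = (r_p + r_a)/2 = (1773.0 + 3308.0)/2 = 2540.5 km = 2.540×10⁶ m.
By Kepler's third law T = 2π√(a³/μ) = 2π × 1.829×10³ = 1.149×10⁴ s.
= 3.191 hours.

T ≈ 3.191 hours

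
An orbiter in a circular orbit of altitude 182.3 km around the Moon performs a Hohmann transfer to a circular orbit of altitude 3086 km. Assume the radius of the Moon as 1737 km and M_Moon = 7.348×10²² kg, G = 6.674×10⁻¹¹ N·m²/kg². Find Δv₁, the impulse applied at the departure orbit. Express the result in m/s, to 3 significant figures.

Δv ≈ 313 m/s

μ = GM = 6.674×10⁻¹¹ × 7.348×10²² = 4.904×10¹² m³/s².
r₁ = 1737 + 182.3 = 1919.3 km = 1.9193×10⁶ m.
r₂ = 1737 + 3086 = 4823.0 km = 4.8230×10⁶ m.
Transfer ellipse a_t = (r₁ + r₂)/2 = 3.371×10⁶ m.
At r₁: circular v_c1 = √(μ/r₁) = 1598 m/s; transfer-perilune v_p = √[μ(2/r₁ − 1/a_t)] = 1912 m/s.
Δv₁ = v_p − v_c1 = 313.5 m/s.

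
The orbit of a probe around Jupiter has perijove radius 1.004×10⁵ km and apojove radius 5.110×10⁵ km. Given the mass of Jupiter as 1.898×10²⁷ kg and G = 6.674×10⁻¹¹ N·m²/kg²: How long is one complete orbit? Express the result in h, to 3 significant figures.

T ≈ 26.2 h

μ = GM = 6.674×10⁻¹¹ × 1.898×10²⁷ = 1.267×10¹⁷ m³/s².
Semi-major axis a = (r_p + r_a)/2 = (1.0040×10⁵ + 5.1100×10⁵)/2 = 3.0570×10⁵ km = 3.057×10⁸ m.
By Kepler's third law T = 2π√(a³/μ) = 2π × 1.502×10⁴ = 9.436×10⁴ s.
= 26.21 h.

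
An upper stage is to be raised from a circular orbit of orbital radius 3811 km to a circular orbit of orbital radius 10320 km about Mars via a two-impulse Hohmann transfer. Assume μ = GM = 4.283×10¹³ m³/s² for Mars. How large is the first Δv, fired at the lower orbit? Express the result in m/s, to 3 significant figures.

r₁ = 3811 km = 3.811×10⁶ m.
r₂ = 10320 km = 1.032×10⁷ m.
Transfer ellipse a_t = (r₁ + r₂)/2 = 7.066×10⁶ m.
At r₁: circular v_c1 = √(μ/r₁) = 3352 m/s; transfer-periapsis v_p = √[μ(2/r₁ − 1/a_t)] = 4052 m/s.
Δv₁ = v_p − v_c1 = 699.2 m/s.

Δv ≈ 699 m/s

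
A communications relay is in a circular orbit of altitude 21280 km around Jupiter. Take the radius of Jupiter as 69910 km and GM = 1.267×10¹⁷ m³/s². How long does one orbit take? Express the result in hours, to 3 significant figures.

r = 69910 + 21280 = 91190 km = 9.1190×10⁷ m.
Kepler's third law: T = 2π√(r³/μ) = 2π√((9.119×10⁷)³ / 1.267×10¹⁷).
r³/μ = 5.985×10⁶ s², so T = 2π × 2.446×10³ = 1.537×10⁴ s.
Converting: 1.537×10⁴ s ÷ 3600 = 4.270 hours.

T ≈ 4.27 hours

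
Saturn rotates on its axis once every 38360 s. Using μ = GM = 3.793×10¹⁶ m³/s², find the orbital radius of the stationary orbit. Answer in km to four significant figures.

r_sync ≈ 1.122×10⁵ km

A synchronous orbit has period T, so by Kepler's third law a = (μT²/4π²)^(1/3).
μT²/4π² = 3.793×10¹⁶ × (3.836×10⁴)² / 39.48 = 1.414×10²⁴ m³.
a = 1.122×10⁸ m = 1.1223×10⁵ km.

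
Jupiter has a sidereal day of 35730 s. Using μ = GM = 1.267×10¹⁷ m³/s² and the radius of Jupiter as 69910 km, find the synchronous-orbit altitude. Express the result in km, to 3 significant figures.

A synchronous orbit has period T, so by Kepler's third law a = (μT²/4π²)^(1/3).
μT²/4π² = 1.267×10¹⁷ × (3.573×10⁴)² / 39.48 = 4.097×10²⁴ m³.
a = 1.600×10⁸ m = 1.6002×10⁵ km.
Altitude h = a − R = 1.6002×10⁵ − 69910 = 90105 km.

h_sync ≈ 90100 km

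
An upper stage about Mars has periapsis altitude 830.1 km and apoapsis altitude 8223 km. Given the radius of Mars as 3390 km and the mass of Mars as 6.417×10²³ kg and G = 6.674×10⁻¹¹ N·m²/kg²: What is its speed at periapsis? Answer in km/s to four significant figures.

μ = GM = 6.674×10⁻¹¹ × 6.417×10²³ = 4.283×10¹³ m³/s².
r_p = 3390 + 830.1 = 4220.1 km = 4.2201×10⁶ m.
r_a = 3390 + 8223 = 11613 km = 1.1613×10⁷ m.
Semi-major axis a = (r_p + r_a)/2 = 7916.6 km = 7.917×10⁶ m.
Vis-viva: v² = μ(2/r − 1/a) = 4.283×10¹³ × (4.739×10⁻⁷ − 1.263×10⁻⁷) = 1.489×10⁷ m²/s².
v = 3858 m/s = 3.858 km/s.

v ≈ 3.858 km/s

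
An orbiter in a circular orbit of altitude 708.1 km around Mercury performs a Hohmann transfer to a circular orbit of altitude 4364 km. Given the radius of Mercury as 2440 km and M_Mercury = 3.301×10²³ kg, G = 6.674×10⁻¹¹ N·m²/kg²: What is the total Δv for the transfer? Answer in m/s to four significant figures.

Δv_total ≈ 816.1 m/s

μ = GM = 6.674×10⁻¹¹ × 3.301×10²³ = 2.203×10¹³ m³/s².
r₁ = 2440 + 708.1 = 3148.1 km = 3.1481×10⁶ m.
r₂ = 2440 + 4364 = 6804.0 km = 6.8040×10⁶ m.
Transfer ellipse a_t = (r₁ + r₂)/2 = 4.976×10⁶ m.
At r₁: circular v_c1 = √(μ/r₁) = 2645 m/s; transfer-periherm v_p = √[μ(2/r₁ − 1/a_t)] = 3093 m/s.
Δv₁ = v_p − v_c1 = 448.0 m/s.
At r₂: circular v_c2 = √(μ/r₂) = 1799 m/s; transfer-apoherm v_a = √[μ(2/r₂ − 1/a_t)] = 1431 m/s.
Δv₂ = v_c2 − v_a = 368.2 m/s.
Total Δv = Δv₁ + Δv₂ = 816.1 m/s.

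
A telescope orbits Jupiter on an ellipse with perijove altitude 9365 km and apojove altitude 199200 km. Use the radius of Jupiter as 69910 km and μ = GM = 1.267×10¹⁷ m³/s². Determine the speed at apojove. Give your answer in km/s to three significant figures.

r_p = 69910 + 9365 = 79275 km = 7.9275×10⁷ m.
r_a = 69910 + 199200 = 269110 km = 2.6911×10⁸ m.
Semi-major axis a = (r_p + r_a)/2 = 1.7419×10⁵ km = 1.742×10⁸ m.
Vis-viva: v² = μ(2/r − 1/a) = 1.267×10¹⁷ × (7.432×10⁻⁹ − 5.741×10⁻⁹) = 2.143×10⁸ m²/s².
v = 14640 m/s = 14.64 km/s.

v ≈ 14.6 km/s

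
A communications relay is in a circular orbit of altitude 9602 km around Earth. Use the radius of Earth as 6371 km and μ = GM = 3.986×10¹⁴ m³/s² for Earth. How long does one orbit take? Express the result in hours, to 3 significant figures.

r = 6371 + 9602 = 15973 km = 1.5973×10⁷ m.
Kepler's third law: T = 2π√(r³/μ) = 2π√((1.597×10⁷)³ / 3.986×10¹⁴).
r³/μ = 1.022×10⁷ s², so T = 2π × 3.198×10³ = 2.009×10⁴ s.
Converting: 2.009×10⁴ s ÷ 3600 = 5.581 hours.

T ≈ 5.58 hours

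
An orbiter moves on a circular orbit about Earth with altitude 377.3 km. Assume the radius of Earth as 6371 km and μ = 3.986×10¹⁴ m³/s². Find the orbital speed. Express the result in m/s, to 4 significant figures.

r = 6371 + 377.3 = 6748.3 km = 6.7483×10⁶ m.
For a circular orbit v = √(μ/r) = √(3.986×10¹⁴ / 6.748×10⁶) = √(5.907×10⁷) = 7685 m/s.

v ≈ 7685 m/s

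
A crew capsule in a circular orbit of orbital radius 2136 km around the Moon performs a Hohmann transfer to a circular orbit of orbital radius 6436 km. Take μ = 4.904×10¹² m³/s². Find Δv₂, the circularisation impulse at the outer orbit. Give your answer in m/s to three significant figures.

r₁ = 2136 km = 2.136×10⁶ m.
r₂ = 6436 km = 6.436×10⁶ m.
Transfer ellipse a_t = (r₁ + r₂)/2 = 4.286×10⁶ m.
At r₁: circular v_c1 = √(μ/r₁) = 1515 m/s; transfer-perilune v_p = √[μ(2/r₁ − 1/a_t)] = 1857 m/s.
At r₂: circular v_c2 = √(μ/r₂) = 872.9 m/s; transfer-apolune v_a = √[μ(2/r₂ − 1/a_t)] = 616.2 m/s.
Δv₂ = v_c2 − v_a = 256.7 m/s.

Δv ≈ 257 m/s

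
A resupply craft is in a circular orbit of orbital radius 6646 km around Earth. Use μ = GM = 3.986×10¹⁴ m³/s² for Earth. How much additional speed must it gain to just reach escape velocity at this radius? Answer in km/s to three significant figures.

Δv ≈ 3.21 km/s

r = 6646 km = 6.646×10⁶ m.
Circular speed v_c = √(μ/r) = 7744 m/s.
Escape speed v_esc = √(2μ/r) = √2 × v_c = 10950 m/s.
Δv = v_esc − v_c = 3208 m/s = 3.208 km/s.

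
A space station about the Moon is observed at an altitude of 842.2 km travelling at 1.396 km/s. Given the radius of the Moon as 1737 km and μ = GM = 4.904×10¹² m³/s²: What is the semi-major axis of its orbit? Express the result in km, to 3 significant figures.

r = 1737 + 842.2 = 2579.2 km = 2.579×10⁶ m.
Vis-viva rearranged: 1/a = 2/r − v²/μ = 7.754×10⁻⁷ − 3.974×10⁻⁷ = 3.780×10⁻⁷ m⁻¹.
a = 2.645×10⁶ m = 2645.2 km.

a ≈ 2650 km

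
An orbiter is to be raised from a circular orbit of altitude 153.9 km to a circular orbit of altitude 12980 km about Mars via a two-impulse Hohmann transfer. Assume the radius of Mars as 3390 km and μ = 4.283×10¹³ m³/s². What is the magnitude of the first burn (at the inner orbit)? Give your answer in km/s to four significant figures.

Δv ≈ 0.9811 km/s

r₁ = 3390 + 153.9 = 3543.9 km = 3.5439×10⁶ m.
r₂ = 3390 + 12980 = 16370 km = 1.6370×10⁷ m.
Transfer ellipse a_t = (r₁ + r₂)/2 = 9.957×10⁶ m.
At r₁: circular v_c1 = √(μ/r₁) = 3476 m/s; transfer-periapsis v_p = √[μ(2/r₁ − 1/a_t)] = 4458 m/s.
Δv₁ = v_p − v_c1 = 981.1 m/s.
= 0.9811 km/s.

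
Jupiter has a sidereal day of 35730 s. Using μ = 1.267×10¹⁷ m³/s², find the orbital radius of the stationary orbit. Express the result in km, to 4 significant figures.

A synchronous orbit has period T, so by Kepler's third law a = (μT²/4π²)^(1/3).
μT²/4π² = 1.267×10¹⁷ × (3.573×10⁴)² / 39.48 = 4.097×10²⁴ m³.
a = 1.600×10⁸ m = 1.6002×10⁵ km.

r_sync ≈ 1.600×10⁵ km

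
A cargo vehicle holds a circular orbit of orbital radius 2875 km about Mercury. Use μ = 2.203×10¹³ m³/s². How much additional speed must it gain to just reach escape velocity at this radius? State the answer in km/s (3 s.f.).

Δv ≈ 1.15 km/s

r = 2875 km = 2.875×10⁶ m.
Circular speed v_c = √(μ/r) = 2768 m/s.
Escape speed v_esc = √(2μ/r) = √2 × v_c = 3915 m/s.
Δv = v_esc − v_c = 1147 m/s = 1.147 km/s.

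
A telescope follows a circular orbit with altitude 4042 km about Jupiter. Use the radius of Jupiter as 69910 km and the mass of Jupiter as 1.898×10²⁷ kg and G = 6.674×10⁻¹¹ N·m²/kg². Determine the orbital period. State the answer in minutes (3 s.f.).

T ≈ 187 minutes

μ = GM = 6.674×10⁻¹¹ × 1.898×10²⁷ = 1.267×10¹⁷ m³/s².
r = 69910 + 4042 = 73952 km = 7.3952×10⁷ m.
Kepler's third law: T = 2π√(r³/μ) = 2π√((7.395×10⁷)³ / 1.267×10¹⁷).
r³/μ = 3.193×10⁶ s², so T = 2π × 1.787×10³ = 1.123×10⁴ s.
Converting: 1.123×10⁴ s ÷ 60.00 = 187.1 minutes.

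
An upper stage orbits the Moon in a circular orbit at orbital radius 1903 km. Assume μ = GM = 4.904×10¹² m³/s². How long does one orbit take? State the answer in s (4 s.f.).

T ≈ 7448 s

r = 1903 km = 1.903×10⁶ m.
Kepler's third law: T = 2π√(r³/μ) = 2π√((1.903×10⁶)³ / 4.904×10¹²).
r³/μ = 1.405×10⁶ s², so T = 2π × 1.185×10³ = 7.448×10³ s.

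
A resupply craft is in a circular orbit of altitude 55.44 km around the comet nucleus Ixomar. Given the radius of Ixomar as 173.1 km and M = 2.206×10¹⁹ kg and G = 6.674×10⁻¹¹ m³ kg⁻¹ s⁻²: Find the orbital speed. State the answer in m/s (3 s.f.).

μ = GM = 6.674×10⁻¹¹ × 2.206×10¹⁹ = 1.472×10⁹ m³/s².
r = 173.1 + 55.44 = 228.54 km = 2.2854×10⁵ m.
For a circular orbit v = √(μ/r) = √(1.472×10⁹ / 2.285×10⁵) = √(6.442×10³) = 80.26 m/s.

v ≈ 80.3 m/s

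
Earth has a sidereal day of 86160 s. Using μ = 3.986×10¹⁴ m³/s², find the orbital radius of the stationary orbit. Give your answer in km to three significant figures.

r_sync ≈ 42200 km

A synchronous orbit has period T, so by Kepler's third law a = (μT²/4π²)^(1/3).
μT²/4π² = 3.986×10¹⁴ × (8.616×10⁴)² / 39.48 = 7.495×10²² m³.
a = 4.216×10⁷ m = 42163 km.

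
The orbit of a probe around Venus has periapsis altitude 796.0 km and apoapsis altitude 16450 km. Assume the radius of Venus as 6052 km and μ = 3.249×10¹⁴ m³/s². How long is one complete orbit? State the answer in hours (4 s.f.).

r_p = 6052 + 796.0 = 6848.0 km = 6.8480×10⁶ m.
r_a = 6052 + 16450 = 22502 km = 2.2502×10⁷ m.
Semi-major axis a = (r_p + r_a)/2 = (6848.0 + 22502)/2 = 14675 km = 1.468×10⁷ m.
By Kepler's third law T = 2π√(a³/μ) = 2π × 3.119×10³ = 1.960×10⁴ s.
= 5.443 hours.

T ≈ 5.443 hours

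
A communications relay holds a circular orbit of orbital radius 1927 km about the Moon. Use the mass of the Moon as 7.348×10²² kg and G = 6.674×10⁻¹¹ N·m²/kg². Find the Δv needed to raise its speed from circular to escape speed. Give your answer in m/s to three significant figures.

μ = GM = 6.674×10⁻¹¹ × 7.348×10²² = 4.904×10¹² m³/s².
r = 1927 km = 1.927×10⁶ m.
Circular speed v_c = √(μ/r) = 1595 m/s.
Escape speed v_esc = √(2μ/r) = √2 × v_c = 2256 m/s.
Δv = v_esc − v_c = 660.8 m/s.

Δv ≈ 661 m/s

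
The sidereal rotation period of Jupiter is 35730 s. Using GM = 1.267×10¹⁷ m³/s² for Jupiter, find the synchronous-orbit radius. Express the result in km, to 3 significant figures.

r_sync ≈ 1.60×10⁵ km

A synchronous orbit has period T, so by Kepler's third law a = (μT²/4π²)^(1/3).
μT²/4π² = 1.267×10¹⁷ × (3.573×10⁴)² / 39.48 = 4.097×10²⁴ m³.
a = 1.600×10⁸ m = 1.6002×10⁵ km.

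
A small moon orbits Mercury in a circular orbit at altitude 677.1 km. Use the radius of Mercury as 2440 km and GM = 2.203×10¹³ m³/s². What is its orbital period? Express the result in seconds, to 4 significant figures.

r = 2440 + 677.1 = 3117.1 km = 3.1171×10⁶ m.
Kepler's third law: T = 2π√(r³/μ) = 2π√((3.117×10⁶)³ / 2.203×10¹³).
r³/μ = 1.375×10⁶ s², so T = 2π × 1.173×10³ = 7.367×10³ s.

T ≈ 7367 seconds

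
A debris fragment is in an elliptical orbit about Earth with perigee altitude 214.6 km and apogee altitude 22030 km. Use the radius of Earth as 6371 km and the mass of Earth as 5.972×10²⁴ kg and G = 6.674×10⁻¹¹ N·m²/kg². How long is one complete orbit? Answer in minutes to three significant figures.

T ≈ 384 minutes

μ = GM = 6.674×10⁻¹¹ × 5.972×10²⁴ = 3.986×10¹⁴ m³/s².
r_p = 6371 + 214.6 = 6585.6 km = 6.5856×10⁶ m.
r_a = 6371 + 22030 = 28401 km = 2.8401×10⁷ m.
Semi-major axis a = (r_p + r_a)/2 = (6585.6 + 28401)/2 = 17493 km = 1.749×10⁷ m.
By Kepler's third law T = 2π√(a³/μ) = 2π × 3.665×10³ = 2.303×10⁴ s.
= 383.8 minutes.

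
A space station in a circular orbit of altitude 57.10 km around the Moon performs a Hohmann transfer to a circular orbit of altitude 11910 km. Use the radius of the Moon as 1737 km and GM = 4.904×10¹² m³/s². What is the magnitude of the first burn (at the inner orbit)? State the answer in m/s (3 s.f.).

Δv ≈ 545 m/s

r₁ = 1737 + 57.10 = 1794.1 km = 1.7941×10⁶ m.
r₂ = 1737 + 11910 = 13647 km = 1.3647×10⁷ m.
Transfer ellipse a_t = (r₁ + r₂)/2 = 7.721×10⁶ m.
At r₁: circular v_c1 = √(μ/r₁) = 1653 m/s; transfer-perilune v_p = √[μ(2/r₁ − 1/a_t)] = 2198 m/s.
Δv₁ = v_p − v_c1 = 544.8 m/s.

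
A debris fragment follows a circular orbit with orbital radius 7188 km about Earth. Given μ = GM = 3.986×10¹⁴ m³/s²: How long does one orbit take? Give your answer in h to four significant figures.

r = 7188 km = 7.188×10⁶ m.
Kepler's third law: T = 2π√(r³/μ) = 2π√((7.188×10⁶)³ / 3.986×10¹⁴).
r³/μ = 9.317×10⁵ s², so T = 2π × 9.653×10² = 6.065×10³ s.
Converting: 6.065×10³ s ÷ 3600 = 1.685 h.

T ≈ 1.685 h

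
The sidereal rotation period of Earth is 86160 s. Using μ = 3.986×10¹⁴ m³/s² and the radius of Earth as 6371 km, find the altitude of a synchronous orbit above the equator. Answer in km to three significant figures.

h_sync ≈ 35800 km

A synchronous orbit has period T, so by Kepler's third law a = (μT²/4π²)^(1/3).
μT²/4π² = 3.986×10¹⁴ × (8.616×10⁴)² / 39.48 = 7.495×10²² m³.
a = 4.216×10⁷ m = 42163 km.
Altitude h = a − R = 42163 − 6371 = 35792 km.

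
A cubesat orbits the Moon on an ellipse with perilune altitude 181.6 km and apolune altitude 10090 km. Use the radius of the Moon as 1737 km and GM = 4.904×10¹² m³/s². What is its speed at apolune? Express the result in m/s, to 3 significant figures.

r_p = 1737 + 181.6 = 1918.6 km = 1.9186×10⁶ m.
r_a = 1737 + 10090 = 11827 km = 1.1827×10⁷ m.
Semi-major axis a = (r_p + r_a)/2 = 6872.8 km = 6.873×10⁶ m.
Vis-viva: v² = μ(2/r − 1/a) = 4.904×10¹² × (1.691×10⁻⁷ − 1.455×10⁻⁷) = 1.158×10⁵ m²/s².
v = 340.2 m/s.

v ≈ 340 m/s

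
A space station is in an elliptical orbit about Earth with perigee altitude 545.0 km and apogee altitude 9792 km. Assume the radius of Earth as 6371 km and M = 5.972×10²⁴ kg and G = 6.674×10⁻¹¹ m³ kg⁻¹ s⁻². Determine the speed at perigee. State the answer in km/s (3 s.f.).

μ = GM = 6.674×10⁻¹¹ × 5.972×10²⁴ = 3.986×10¹⁴ m³/s².
r_p = 6371 + 545.0 = 6916.0 km = 6.9160×10⁶ m.
r_a = 6371 + 9792 = 16163 km = 1.6163×10⁷ m.
Semi-major axis a = (r_p + r_a)/2 = 11540 km = 1.154×10⁷ m.
Vis-viva: v² = μ(2/r − 1/a) = 3.986×10¹⁴ × (2.892×10⁻⁷ − 8.666×10⁻⁸) = 8.072×10⁷ m²/s².
v = 8984 m/s = 8.984 km/s.

v ≈ 8.98 km/s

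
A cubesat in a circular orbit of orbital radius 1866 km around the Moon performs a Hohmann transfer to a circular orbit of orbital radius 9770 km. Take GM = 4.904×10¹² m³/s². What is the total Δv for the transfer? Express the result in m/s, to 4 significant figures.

r₁ = 1866 km = 1.866×10⁶ m.
r₂ = 9770 km = 9.770×10⁶ m.
Transfer ellipse a_t = (r₁ + r₂)/2 = 5.818×10⁶ m.
At r₁: circular v_c1 = √(μ/r₁) = 1621 m/s; transfer-perilune v_p = √[μ(2/r₁ − 1/a_t)] = 2101 m/s.
Δv₁ = v_p − v_c1 = 479.6 m/s.
At r₂: circular v_c2 = √(μ/r₂) = 708.5 m/s; transfer-apolune v_a = √[μ(2/r₂ − 1/a_t)] = 401.2 m/s.
Δv₂ = v_c2 − v_a = 307.2 m/s.
Total Δv = Δv₁ + Δv₂ = 786.9 m/s.

Δv_total ≈ 786.9 m/s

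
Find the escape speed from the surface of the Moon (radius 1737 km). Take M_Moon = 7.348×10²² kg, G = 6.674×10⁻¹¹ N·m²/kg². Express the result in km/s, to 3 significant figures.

v_esc ≈ 2.38 km/s

μ = GM = 6.674×10⁻¹¹ × 7.348×10²² = 4.904×10¹² m³/s².
r = R = 1.737×10⁶ m.
Escape speed v_esc = √(2μ/r) = √(2 × 4.904×10¹² / 1.737×10⁶) = √(5.647×10⁶) = 2376 m/s.
= 2.376 km/s.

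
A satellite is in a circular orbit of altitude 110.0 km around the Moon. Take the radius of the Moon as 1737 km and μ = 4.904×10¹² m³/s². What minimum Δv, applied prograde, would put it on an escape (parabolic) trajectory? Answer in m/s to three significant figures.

Δv ≈ 675 m/s

r = 1737 + 110.0 = 1847.0 km = 1.8470×10⁶ m.
Circular speed v_c = √(μ/r) = 1629 m/s.
Escape speed v_esc = √(2μ/r) = √2 × v_c = 2304 m/s.
Δv = v_esc − v_c = 674.9 m/s.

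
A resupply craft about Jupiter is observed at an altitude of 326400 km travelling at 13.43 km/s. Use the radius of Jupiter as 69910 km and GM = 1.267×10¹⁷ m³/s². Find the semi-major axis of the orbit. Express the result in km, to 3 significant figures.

r = 69910 + 326400 = 3.9631×10⁵ km = 3.963×10⁸ m.
Specific orbital energy ε = v²/2 − μ/r = (13430)²/2 − 1.267×10¹⁷/3.963×10⁸ = -2.295×10⁸ J/kg.
Since ε = −μ/(2a), a = −μ/(2ε) = 2.760×10⁸ m = 2.7601×10⁵ km.

a ≈ 2.76×10⁵ km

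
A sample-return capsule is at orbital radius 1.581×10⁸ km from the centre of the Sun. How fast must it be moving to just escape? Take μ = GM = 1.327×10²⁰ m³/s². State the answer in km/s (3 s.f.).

r = 1.581×10⁸ km = 1.581×10¹¹ m.
Escape speed v_esc = √(2μ/r) = √(2 × 1.327×10²⁰ / 1.581×10¹¹) = √(1.679×10⁹) = 40970 m/s.
= 40.97 km/s.

v_esc ≈ 41.0 km/s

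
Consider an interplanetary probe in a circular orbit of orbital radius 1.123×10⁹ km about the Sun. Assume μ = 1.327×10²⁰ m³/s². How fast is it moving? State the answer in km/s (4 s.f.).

v ≈ 10.87 km/s

r = 1.123×10⁹ km = 1.123×10¹² m.
For a circular orbit v = √(μ/r) = √(1.327×10²⁰ / 1.123×10¹²) = √(1.182×10⁸) = 10870 m/s.
That is 10.87 km/s.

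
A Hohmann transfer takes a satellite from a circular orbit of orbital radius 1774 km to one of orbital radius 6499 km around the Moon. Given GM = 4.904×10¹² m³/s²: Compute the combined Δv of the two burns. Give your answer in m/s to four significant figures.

r₁ = 1774 km = 1.774×10⁶ m.
r₂ = 6499 km = 6.499×10⁶ m.
Transfer ellipse a_t = (r₁ + r₂)/2 = 4.136×10⁶ m.
At r₁: circular v_c1 = √(μ/r₁) = 1663 m/s; transfer-perilune v_p = √[μ(2/r₁ − 1/a_t)] = 2084 m/s.
Δv₁ = v_p − v_c1 = 421.4 m/s.
At r₂: circular v_c2 = √(μ/r₂) = 868.7 m/s; transfer-apolune v_a = √[μ(2/r₂ − 1/a_t)] = 568.9 m/s.
Δv₂ = v_c2 − v_a = 299.8 m/s.
Total Δv = Δv₁ + Δv₂ = 721.2 m/s.

Δv_total ≈ 721.2 m/s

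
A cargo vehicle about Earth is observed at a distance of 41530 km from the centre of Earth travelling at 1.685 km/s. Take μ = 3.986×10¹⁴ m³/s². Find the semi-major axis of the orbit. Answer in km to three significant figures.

a ≈ 24400 km

r = 4.153×10⁷ m.
Specific orbital energy ε = v²/2 − μ/r = (1685)²/2 − 3.986×10¹⁴/4.153×10⁷ = -8.178×10⁶ J/kg.
Since ε = −μ/(2a), a = −μ/(2ε) = 2.437×10⁷ m = 24369 km.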